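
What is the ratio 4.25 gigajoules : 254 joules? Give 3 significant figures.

(4.25 × 10⁹) / (254) = 0.01673 × 10⁹

16700000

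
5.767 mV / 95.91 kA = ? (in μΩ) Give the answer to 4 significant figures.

0.06013 μΩ

(5.767e-3) / (95.91e3) = 0.0601293e-6 Ω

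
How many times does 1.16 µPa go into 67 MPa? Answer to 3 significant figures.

57800000000000

(67 × 10⁶) / (1.16 × 10⁻⁶) = 57.76 × 10¹²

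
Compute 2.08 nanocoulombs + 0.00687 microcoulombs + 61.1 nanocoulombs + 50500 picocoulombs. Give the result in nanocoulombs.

In nanocoulombs:
  2.08 nanocoulombs → 2.08
  0.00687 microcoulombs = 0.00687 × 10^3 nanocoulombs = 6.87
  61.1 nanocoulombs → 61.1
  50500 picocoulombs = 50500 × 10^-3 nanocoulombs = 50.5
Sum: 2.08 + 6.87 + 61.1 + 50.5 = 120.55

120.55 nanocoulombs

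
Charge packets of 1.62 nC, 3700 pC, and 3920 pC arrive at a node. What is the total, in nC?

9.24 nC

In nC:
  1.62 nC → 1.62
  3700 pC = 3700 × 10⁻³ nC = 3.7
  3920 pC = 3920 × 10⁻³ nC = 3.92
Sum: 1.62 + 3.7 + 3.92 = 9.24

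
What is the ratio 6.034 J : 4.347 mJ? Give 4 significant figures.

1388

(6.034) / (4.347e-3) = 1.3881e3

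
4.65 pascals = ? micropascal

(no prefix) = 10^0, micro = 10^-6; factor is 10^6.
4.65 × 10^6 = 4650000

4650000 micropascals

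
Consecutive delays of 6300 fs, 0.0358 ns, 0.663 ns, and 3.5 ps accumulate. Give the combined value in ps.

708.6 ps

In ps:
  6300 fs = 6300 × 10^-3 ps = 6.3
  0.0358 ns = 0.0358 × 10^3 ps = 35.8
  0.663 ns = 0.663 × 10^3 ps = 663
  3.5 ps → 3.5
Sum: 6.3 + 35.8 + 663 + 3.5 = 708.6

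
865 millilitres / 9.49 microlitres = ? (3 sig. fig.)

91100

(865 × 10⁻³) / (9.49 × 10⁻⁶) = 91.15 × 10³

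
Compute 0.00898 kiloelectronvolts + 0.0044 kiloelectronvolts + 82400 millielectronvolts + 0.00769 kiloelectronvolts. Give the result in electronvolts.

In electronvolts:
  0.00898 kiloelectronvolts = 0.00898 × 10^3 electronvolts = 8.98
  0.0044 kiloelectronvolts = 0.0044 × 10^3 electronvolts = 4.4
  82400 millielectronvolts = 82400 × 10^-3 electronvolts = 82.4
  0.00769 kiloelectronvolts = 0.00769 × 10^3 electronvolts = 7.69
Sum: 8.98 + 4.4 + 82.4 + 7.69 = 103.47

103.47 electronvolts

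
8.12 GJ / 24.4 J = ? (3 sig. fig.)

333000000

(8.12 × 10⁹) / (24.4) = 0.3328 × 10⁹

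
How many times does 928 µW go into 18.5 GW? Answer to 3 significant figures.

(18.5 × 10⁹) / (928 × 10⁻⁶) = 0.01994 × 10¹⁵

19900000000000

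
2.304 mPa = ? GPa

0.000000000002304 GPa

milli = 10^-3, giga = 10^9; factor is 10^-12.
2.304 × 10^-12 = 0.000000000002304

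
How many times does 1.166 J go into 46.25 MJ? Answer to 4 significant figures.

39670000

(46.25 × 10⁶) / (1.166) = 39.666 × 10⁶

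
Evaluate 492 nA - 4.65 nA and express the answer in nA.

487.35 nA

In nA:
  492 nA → 492
  4.65 nA → 4.65
Difference: 492 - 4.65 = 487.35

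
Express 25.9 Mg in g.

25900000 g

mega = 10⁶, (no prefix) = 10⁰; factor is 10⁶.
25.9 × 10⁶ = 25900000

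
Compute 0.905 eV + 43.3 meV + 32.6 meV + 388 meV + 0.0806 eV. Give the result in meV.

1449.5 meV

In meV:
  0.905 eV = 0.905 × 10³ meV = 905
  43.3 meV → 43.3
  32.6 meV → 32.6
  388 meV → 388
  0.0806 eV = 0.0806 × 10³ meV = 80.6
Sum: 905 + 43.3 + 32.6 + 388 + 80.6 = 1449.5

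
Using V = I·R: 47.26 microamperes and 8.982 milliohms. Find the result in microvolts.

47.26 × 10^-6 × 8.982 × 10^-3 = 424.48932 × 10^-9 V

0.42448932 microvolts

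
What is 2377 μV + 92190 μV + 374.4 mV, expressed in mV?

In mV:
  2377 μV = 2377 × 10⁻³ mV = 2.377
  92190 μV = 92190 × 10⁻³ mV = 92.19
  374.4 mV → 374.4
Sum: 2.377 + 92.19 + 374.4 = 468.967

468.967 mV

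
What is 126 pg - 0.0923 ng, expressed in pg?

In pg:
  126 pg → 126
  0.0923 ng = 0.0923 × 10³ pg = 92.3
Difference: 126 - 92.3 = 33.7

33.7 pg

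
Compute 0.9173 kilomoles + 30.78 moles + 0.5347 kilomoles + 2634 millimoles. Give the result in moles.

In moles:
  0.9173 kilomoles = 0.9173e3 moles = 917.3
  30.78 moles → 30.78
  0.5347 kilomoles = 0.5347e3 moles = 534.7
  2634 millimoles = 2634e-3 moles = 2.634
Sum: 917.3 + 30.78 + 534.7 + 2.634 = 1485.414

1485.414 moles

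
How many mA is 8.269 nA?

0.000008269 mA

nano = 10⁻⁹, milli = 10⁻³; factor is 10⁻⁶.
8.269 × 10⁻⁶ = 0.000008269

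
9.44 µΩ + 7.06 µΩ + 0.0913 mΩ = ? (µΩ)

In µΩ:
  9.44 µΩ → 9.44
  7.06 µΩ → 7.06
  0.0913 mΩ = 0.0913e3 µΩ = 91.3
Sum: 9.44 + 7.06 + 91.3 = 107.8

107.8 µΩ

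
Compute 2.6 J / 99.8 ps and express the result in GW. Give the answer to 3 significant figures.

26.1 GW

(2.6) / (99.8 × 10^-12) = 0.026052 × 10^12 W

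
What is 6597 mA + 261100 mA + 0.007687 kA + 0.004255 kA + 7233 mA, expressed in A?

286.872 A

In A:
  6597 mA = 6597 × 10⁻³ A = 6.597
  261100 mA = 261100 × 10⁻³ A = 261.1
  0.007687 kA = 0.007687 × 10³ A = 7.687
  0.004255 kA = 0.004255 × 10³ A = 4.255
  7233 mA = 7233 × 10⁻³ A = 7.233
Sum: 6.597 + 261.1 + 7.687 + 4.255 + 7.233 = 286.872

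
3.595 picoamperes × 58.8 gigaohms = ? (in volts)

3.595e-12 × 58.8e9 = 211.386e-3 V

0.211386 volts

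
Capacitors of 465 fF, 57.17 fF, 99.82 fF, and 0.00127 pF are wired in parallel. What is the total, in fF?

In fF:
  465 fF → 465
  57.17 fF → 57.17
  99.82 fF → 99.82
  0.00127 pF = 0.00127 × 10^3 fF = 1.27
Sum: 465 + 57.17 + 99.82 + 1.27 = 623.26

623.26 fF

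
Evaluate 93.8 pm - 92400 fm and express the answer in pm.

In pm:
  93.8 pm → 93.8
  92400 fm = 92400 × 10^-3 pm = 92.4
Difference: 93.8 - 92.4 = 1.4

1.4 pm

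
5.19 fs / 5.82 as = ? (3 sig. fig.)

892

(5.19e-15) / (5.82e-18) = 0.8918e3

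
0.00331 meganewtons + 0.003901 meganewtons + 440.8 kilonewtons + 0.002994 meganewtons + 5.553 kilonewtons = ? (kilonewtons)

456.558 kilonewtons

In kilonewtons:
  0.00331 meganewtons = 0.00331e3 kilonewtons = 3.31
  0.003901 meganewtons = 0.003901e3 kilonewtons = 3.901
  440.8 kilonewtons → 440.8
  0.002994 meganewtons = 0.002994e3 kilonewtons = 2.994
  5.553 kilonewtons → 5.553
Sum: 3.31 + 3.901 + 440.8 + 2.994 + 5.553 = 456.558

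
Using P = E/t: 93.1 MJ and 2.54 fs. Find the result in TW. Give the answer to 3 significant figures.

(93.1e6) / (2.54e-15) = 36.654e21 W

36700000000 TW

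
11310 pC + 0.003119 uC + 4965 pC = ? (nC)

19.394 nC

In nC:
  11310 pC = 11310 × 10⁻³ nC = 11.31
  0.003119 uC = 0.003119 × 10³ nC = 3.119
  4965 pC = 4965 × 10⁻³ nC = 4.965
Sum: 11.31 + 3.119 + 4.965 = 19.394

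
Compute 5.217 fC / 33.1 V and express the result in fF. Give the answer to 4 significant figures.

(5.217 × 10⁻¹⁵) / (33.1) = 0.157613 × 10⁻¹⁵ F

0.1576 fF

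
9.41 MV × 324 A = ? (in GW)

3.04884 GW

9.41 × 10^6 × 324 = 3048.84 × 10^6 W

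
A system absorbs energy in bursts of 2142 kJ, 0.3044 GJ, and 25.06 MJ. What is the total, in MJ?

331.602 MJ

In MJ:
  2142 kJ = 2142e-3 MJ = 2.142
  0.3044 GJ = 0.3044e3 MJ = 304.4
  25.06 MJ → 25.06
Sum: 2.142 + 304.4 + 25.06 = 331.602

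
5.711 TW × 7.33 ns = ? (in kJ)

41.86163 kJ

5.711e12 × 7.33e-9 = 41.86163e3 J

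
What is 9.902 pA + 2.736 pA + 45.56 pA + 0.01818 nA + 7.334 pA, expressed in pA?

In pA:
  9.902 pA → 9.902
  2.736 pA → 2.736
  45.56 pA → 45.56
  0.01818 nA = 0.01818 × 10³ pA = 18.18
  7.334 pA → 7.334
Sum: 9.902 + 2.736 + 45.56 + 18.18 + 7.334 = 83.712

83.712 pA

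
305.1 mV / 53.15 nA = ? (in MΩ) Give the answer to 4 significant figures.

(305.1e-3) / (53.15e-9) = 5.74036e6 Ω

5.740 MΩ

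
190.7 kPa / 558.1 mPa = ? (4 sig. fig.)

341700

(190.7e3) / (558.1e-3) = 0.3417e6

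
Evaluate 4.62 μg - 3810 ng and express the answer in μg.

In μg:
  4.62 μg → 4.62
  3810 ng = 3810e-3 μg = 3.81
Difference: 4.62 - 3.81 = 0.81

0.81 μg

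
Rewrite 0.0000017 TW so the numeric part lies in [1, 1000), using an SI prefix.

= 1.7e6 W; 1e6 is mega.

1.7 MW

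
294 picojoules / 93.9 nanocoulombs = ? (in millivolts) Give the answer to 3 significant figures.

3.13 millivolts

(294 × 10^-12) / (93.9 × 10^-9) = 3.131 × 10^-3 V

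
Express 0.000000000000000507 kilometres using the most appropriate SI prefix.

= 507 × 10⁻¹⁵ metres; 10⁻¹⁵ is femto.

507 femtometres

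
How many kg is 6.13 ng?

0.00000000000613 kg

nano = 1e-9, kilo = 1e3; factor is 1e-12.
6.13 × 1e-12 = 0.00000000000613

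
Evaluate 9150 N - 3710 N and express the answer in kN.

5.44 kN

In kN:
  9150 N = 9150e-3 kN = 9.15
  3710 N = 3710e-3 kN = 3.71
Difference: 9.15 - 3.71 = 5.44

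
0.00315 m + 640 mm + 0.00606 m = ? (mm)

In mm:
  0.00315 m = 0.00315 × 10^3 mm = 3.15
  640 mm → 640
  0.00606 m = 0.00606 × 10^3 mm = 6.06
Sum: 3.15 + 640 + 6.06 = 649.21

649.21 mm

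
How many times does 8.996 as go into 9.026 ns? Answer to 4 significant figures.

1003000000

(9.026e-9) / (8.996e-18) = 1.0033e9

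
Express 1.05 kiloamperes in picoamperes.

1050000000000000 picoamperes

kilo = 10^3, pico = 10^-12; factor is 10^15.
1.05 × 10^15 = 1050000000000000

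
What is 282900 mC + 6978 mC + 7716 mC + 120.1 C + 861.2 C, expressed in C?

1278.894 C

In C:
  282900 mC = 282900 × 10^-3 C = 282.9
  6978 mC = 6978 × 10^-3 C = 6.978
  7716 mC = 7716 × 10^-3 C = 7.716
  120.1 C → 120.1
  861.2 C → 861.2
Sum: 282.9 + 6.978 + 7.716 + 120.1 + 861.2 = 1278.894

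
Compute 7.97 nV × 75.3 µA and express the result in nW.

7.97 × 10⁻⁹ × 75.3 × 10⁻⁶ = 600.141 × 10⁻¹⁵ W

0.000600141 nW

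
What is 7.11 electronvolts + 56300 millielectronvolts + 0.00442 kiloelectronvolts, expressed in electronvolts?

In electronvolts:
  7.11 electronvolts → 7.11
  56300 millielectronvolts = 56300e-3 electronvolts = 56.3
  0.00442 kiloelectronvolts = 0.00442e3 electronvolts = 4.42
Sum: 7.11 + 56.3 + 4.42 = 67.83

67.83 electronvolts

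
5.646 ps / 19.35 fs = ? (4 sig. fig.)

291.8

(5.646 × 10^-12) / (19.35 × 10^-15) = 0.29178 × 10^3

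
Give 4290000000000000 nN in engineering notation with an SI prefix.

4.29 MN

= 4.29e6 N; 1e6 is mega.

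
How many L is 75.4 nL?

nano = 1e-9, (no prefix) = 1e0; factor is 1e-9.
75.4 × 1e-9 = 0.0000000754

0.0000000754 L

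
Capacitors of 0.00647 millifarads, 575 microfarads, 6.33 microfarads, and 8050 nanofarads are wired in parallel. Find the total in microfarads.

595.85 microfarads

In microfarads:
  0.00647 millifarads = 0.00647 × 10^3 microfarads = 6.47
  575 microfarads → 575
  6.33 microfarads → 6.33
  8050 nanofarads = 8050 × 10^-3 microfarads = 8.05
Sum: 6.47 + 575 + 6.33 + 8.05 = 595.85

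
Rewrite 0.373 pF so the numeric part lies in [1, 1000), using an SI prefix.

373 fF

= 373e-15 F; 1e-15 is femto.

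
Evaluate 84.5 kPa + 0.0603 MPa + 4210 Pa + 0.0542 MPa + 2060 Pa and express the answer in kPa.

205.27 kPa

In kPa:
  84.5 kPa → 84.5
  0.0603 MPa = 0.0603e3 kPa = 60.3
  4210 Pa = 4210e-3 kPa = 4.21
  0.0542 MPa = 0.0542e3 kPa = 54.2
  2060 Pa = 2060e-3 kPa = 2.06
Sum: 84.5 + 60.3 + 4.21 + 54.2 + 2.06 = 205.27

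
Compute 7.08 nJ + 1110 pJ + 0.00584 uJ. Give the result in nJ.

14.03 nJ

In nJ:
  7.08 nJ → 7.08
  1110 pJ = 1110e-3 nJ = 1.11
  0.00584 uJ = 0.00584e3 nJ = 5.84
Sum: 7.08 + 1.11 + 5.84 = 14.03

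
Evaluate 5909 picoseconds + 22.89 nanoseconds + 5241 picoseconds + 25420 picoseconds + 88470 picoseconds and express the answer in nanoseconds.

In nanoseconds:
  5909 picoseconds = 5909e-3 nanoseconds = 5.909
  22.89 nanoseconds → 22.89
  5241 picoseconds = 5241e-3 nanoseconds = 5.241
  25420 picoseconds = 25420e-3 nanoseconds = 25.42
  88470 picoseconds = 88470e-3 nanoseconds = 88.47
Sum: 5.909 + 22.89 + 5.241 + 25.42 + 88.47 = 147.93

147.93 nanoseconds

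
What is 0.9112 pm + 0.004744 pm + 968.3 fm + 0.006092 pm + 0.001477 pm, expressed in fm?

In fm:
  0.9112 pm = 0.9112 × 10³ fm = 911.2
  0.004744 pm = 0.004744 × 10³ fm = 4.744
  968.3 fm → 968.3
  0.006092 pm = 0.006092 × 10³ fm = 6.092
  0.001477 pm = 0.001477 × 10³ fm = 1.477
Sum: 911.2 + 4.744 + 968.3 + 6.092 + 1.477 = 1891.813

1891.813 fm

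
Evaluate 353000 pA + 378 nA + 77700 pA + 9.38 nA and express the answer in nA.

In nA:
  353000 pA = 353000 × 10⁻³ nA = 353
  378 nA → 378
  77700 pA = 77700 × 10⁻³ nA = 77.7
  9.38 nA → 9.38
Sum: 353 + 378 + 77.7 + 9.38 = 818.08

818.08 nA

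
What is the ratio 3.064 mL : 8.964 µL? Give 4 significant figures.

(3.064e-3) / (8.964e-6) = 0.34181e3

341.8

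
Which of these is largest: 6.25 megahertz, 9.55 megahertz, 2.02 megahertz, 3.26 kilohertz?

9.55 megahertz

6.25 megahertz = 6250000 hertz
9.55 megahertz = 9550000 hertz
2.02 megahertz = 2020000 hertz
3.26 kilohertz = 3260 hertz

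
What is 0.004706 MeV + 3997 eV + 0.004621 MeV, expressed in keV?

In keV:
  0.004706 MeV = 0.004706 × 10³ keV = 4.706
  3997 eV = 3997 × 10⁻³ keV = 3.997
  0.004621 MeV = 0.004621 × 10³ keV = 4.621
Sum: 4.706 + 3.997 + 4.621 = 13.324

13.324 keV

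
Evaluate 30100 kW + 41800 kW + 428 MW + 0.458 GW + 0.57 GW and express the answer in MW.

In MW:
  30100 kW = 30100e-3 MW = 30.1
  41800 kW = 41800e-3 MW = 41.8
  428 MW → 428
  0.458 GW = 0.458e3 MW = 458
  0.57 GW = 0.57e3 MW = 570
Sum: 30.1 + 41.8 + 428 + 458 + 570 = 1527.9

1527.9 MW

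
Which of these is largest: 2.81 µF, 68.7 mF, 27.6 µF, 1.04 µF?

2.81 µF = 0.00000281 F
68.7 mF = 0.0687 F
27.6 µF = 0.0000276 F
1.04 µF = 0.00000104 F

68.7 mF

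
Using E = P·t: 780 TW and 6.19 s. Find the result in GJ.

780e12 × 6.19 = 4828.2e12 J

4828200 GJ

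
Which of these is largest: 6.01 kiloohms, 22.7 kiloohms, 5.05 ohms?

6.01 kiloohms = 6010 ohms
22.7 kiloohms = 22700 ohms
5.05 ohms = 5.05 ohms

22.7 kiloohms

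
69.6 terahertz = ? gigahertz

tera = 10^12, giga = 10^9; factor is 10^3.
69.6 × 10^3 = 69600

69600 gigahertz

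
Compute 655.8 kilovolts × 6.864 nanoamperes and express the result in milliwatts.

4.5014112 milliwatts

655.8 × 10³ × 6.864 × 10⁻⁹ = 4501.4112 × 10⁻⁶ W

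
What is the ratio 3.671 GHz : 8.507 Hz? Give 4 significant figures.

(3.671 × 10^9) / (8.507) = 0.43153 × 10^9

431500000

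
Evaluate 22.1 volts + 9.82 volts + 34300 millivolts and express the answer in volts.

In volts:
  22.1 volts → 22.1
  9.82 volts → 9.82
  34300 millivolts = 34300 × 10^-3 volts = 34.3
Sum: 22.1 + 9.82 + 34.3 = 66.22

66.22 volts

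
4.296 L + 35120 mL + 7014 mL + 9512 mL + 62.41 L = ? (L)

In L:
  4.296 L → 4.296
  35120 mL = 35120 × 10⁻³ L = 35.12
  7014 mL = 7014 × 10⁻³ L = 7.014
  9512 mL = 9512 × 10⁻³ L = 9.512
  62.41 L → 62.41
Sum: 4.296 + 35.12 + 7.014 + 9.512 + 62.41 = 118.352

118.352 L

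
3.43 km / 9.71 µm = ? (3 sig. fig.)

353000000

(3.43 × 10³) / (9.71 × 10⁻⁶) = 0.3532 × 10⁹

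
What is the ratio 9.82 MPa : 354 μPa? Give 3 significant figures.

27700000000

(9.82 × 10^6) / (354 × 10^-6) = 0.02774 × 10^12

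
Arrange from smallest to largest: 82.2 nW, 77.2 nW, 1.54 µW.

77.2 nW < 82.2 nW < 1.54 µW

82.2 nW = 0.0000000822 W
77.2 nW = 0.0000000772 W
1.54 µW = 0.00000154 W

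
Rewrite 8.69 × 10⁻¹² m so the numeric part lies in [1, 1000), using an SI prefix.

8.69 pm

= 8.69 × 10⁻¹² m; 10⁻¹² is pico.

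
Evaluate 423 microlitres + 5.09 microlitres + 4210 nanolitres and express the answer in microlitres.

In microlitres:
  423 microlitres → 423
  5.09 microlitres → 5.09
  4210 nanolitres = 4210e-3 microlitres = 4.21
Sum: 423 + 5.09 + 4.21 = 432.3

432.3 microlitres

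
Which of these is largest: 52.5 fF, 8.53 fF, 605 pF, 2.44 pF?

52.5 fF = 0.0000000000000525 F
8.53 fF = 0.00000000000000853 F
605 pF = 0.000000000605 F
2.44 pF = 0.00000000000244 F

605 pF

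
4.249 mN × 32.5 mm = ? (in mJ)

4.249 × 10^-3 × 32.5 × 10^-3 = 138.0925 × 10^-6 J

0.1380925 mJ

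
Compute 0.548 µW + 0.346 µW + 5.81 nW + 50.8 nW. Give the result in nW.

950.61 nW

In nW:
  0.548 µW = 0.548e3 nW = 548
  0.346 µW = 0.346e3 nW = 346
  5.81 nW → 5.81
  50.8 nW → 50.8
Sum: 548 + 346 + 5.81 + 50.8 = 950.61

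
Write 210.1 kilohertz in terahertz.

0.0000002101 terahertz

kilo = 10³, tera = 10¹²; factor is 10⁻⁹.
210.1 × 10⁻⁹ = 0.0000002101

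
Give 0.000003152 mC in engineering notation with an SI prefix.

3.152 nC

= 3.152 × 10⁻⁹ C; 10⁻⁹ is nano.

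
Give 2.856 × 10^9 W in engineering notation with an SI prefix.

= 2.856 × 10^9 W; 10^9 is giga.

2.856 GW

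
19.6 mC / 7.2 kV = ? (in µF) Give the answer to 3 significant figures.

2.72 µF

(19.6e-3) / (7.2e3) = 2.7222e-6 F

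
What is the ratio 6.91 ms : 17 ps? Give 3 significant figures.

406000000

(6.91 × 10⁻³) / (17 × 10⁻¹²) = 0.4065 × 10⁹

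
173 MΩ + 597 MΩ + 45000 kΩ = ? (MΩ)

In MΩ:
  173 MΩ → 173
  597 MΩ → 597
  45000 kΩ = 45000 × 10⁻³ MΩ = 45
Sum: 173 + 597 + 45 = 815

815 MΩ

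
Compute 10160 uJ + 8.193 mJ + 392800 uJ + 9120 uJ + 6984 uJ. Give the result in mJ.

In mJ:
  10160 uJ = 10160 × 10⁻³ mJ = 10.16
  8.193 mJ → 8.193
  392800 uJ = 392800 × 10⁻³ mJ = 392.8
  9120 uJ = 9120 × 10⁻³ mJ = 9.12
  6984 uJ = 6984 × 10⁻³ mJ = 6.984
Sum: 10.16 + 8.193 + 392.8 + 9.12 + 6.984 = 427.257

427.257 mJ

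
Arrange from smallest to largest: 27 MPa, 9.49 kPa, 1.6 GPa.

27 MPa = 27000000 Pa
9.49 kPa = 9490 Pa
1.6 GPa = 1600000000 Pa

9.49 kPa < 27 MPa < 1.6 GPa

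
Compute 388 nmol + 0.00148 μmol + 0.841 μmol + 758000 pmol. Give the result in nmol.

In nmol:
  388 nmol → 388
  0.00148 μmol = 0.00148e3 nmol = 1.48
  0.841 μmol = 0.841e3 nmol = 841
  758000 pmol = 758000e-3 nmol = 758
Sum: 388 + 1.48 + 841 + 758 = 1988.48

1988.48 nmol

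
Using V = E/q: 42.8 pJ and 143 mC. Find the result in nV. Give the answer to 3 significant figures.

(42.8 × 10^-12) / (143 × 10^-3) = 0.2993 × 10^-9 V

0.299 nV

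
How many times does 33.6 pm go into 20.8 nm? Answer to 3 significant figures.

(20.8 × 10^-9) / (33.6 × 10^-12) = 0.619 × 10^3

619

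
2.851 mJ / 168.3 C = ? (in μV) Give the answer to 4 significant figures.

16.94 μV

(2.851e-3) / (168.3) = 0.01694e-3 V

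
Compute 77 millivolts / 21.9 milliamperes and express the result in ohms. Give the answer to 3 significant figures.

3.52 ohms

(77 × 10^-3) / (21.9 × 10^-3) = 3.516 Ω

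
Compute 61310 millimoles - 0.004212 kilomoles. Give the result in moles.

In moles:
  61310 millimoles = 61310e-3 moles = 61.31
  0.004212 kilomoles = 0.004212e3 moles = 4.212
Difference: 61.31 - 4.212 = 57.098

57.098 moles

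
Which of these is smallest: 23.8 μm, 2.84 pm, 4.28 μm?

23.8 μm = 0.0000238 m
2.84 pm = 0.00000000000284 m
4.28 μm = 0.00000428 m

2.84 pm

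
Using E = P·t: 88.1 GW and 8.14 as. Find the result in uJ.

0.717134 uJ

88.1 × 10⁹ × 8.14 × 10⁻¹⁸ = 717.134 × 10⁻⁹ J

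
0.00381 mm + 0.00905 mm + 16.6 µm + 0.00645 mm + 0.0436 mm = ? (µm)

79.51 µm

In µm:
  0.00381 mm = 0.00381 × 10^3 µm = 3.81
  0.00905 mm = 0.00905 × 10^3 µm = 9.05
  16.6 µm → 16.6
  0.00645 mm = 0.00645 × 10^3 µm = 6.45
  0.0436 mm = 0.0436 × 10^3 µm = 43.6
Sum: 3.81 + 9.05 + 16.6 + 6.45 + 43.6 = 79.51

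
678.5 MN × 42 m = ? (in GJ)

678.5 × 10^6 × 42 = 28497 × 10^6 J

28.497 GJ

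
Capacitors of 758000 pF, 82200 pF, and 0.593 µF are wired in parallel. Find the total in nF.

In nF:
  758000 pF = 758000e-3 nF = 758
  82200 pF = 82200e-3 nF = 82.2
  0.593 µF = 0.593e3 nF = 593
Sum: 758 + 82.2 + 593 = 1433.2

1433.2 nF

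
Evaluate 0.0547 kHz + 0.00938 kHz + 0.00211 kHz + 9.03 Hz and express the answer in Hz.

In Hz:
  0.0547 kHz = 0.0547e3 Hz = 54.7
  0.00938 kHz = 0.00938e3 Hz = 9.38
  0.00211 kHz = 0.00211e3 Hz = 2.11
  9.03 Hz → 9.03
Sum: 54.7 + 9.38 + 2.11 + 9.03 = 75.22

75.22 Hz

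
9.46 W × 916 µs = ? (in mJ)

8.66536 mJ

9.46 × 916e-6 = 8665.36e-6 J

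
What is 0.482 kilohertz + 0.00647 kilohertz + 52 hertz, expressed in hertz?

In hertz:
  0.482 kilohertz = 0.482e3 hertz = 482
  0.00647 kilohertz = 0.00647e3 hertz = 6.47
  52 hertz → 52
Sum: 482 + 6.47 + 52 = 540.47

540.47 hertz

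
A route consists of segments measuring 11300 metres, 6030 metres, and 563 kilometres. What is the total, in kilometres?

580.33 kilometres

In kilometres:
  11300 metres = 11300e-3 kilometres = 11.3
  6030 metres = 6030e-3 kilometres = 6.03
  563 kilometres → 563
Sum: 11.3 + 6.03 + 563 = 580.33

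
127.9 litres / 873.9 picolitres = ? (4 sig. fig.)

146400000000

(127.9) / (873.9 × 10^-12) = 0.14636 × 10^12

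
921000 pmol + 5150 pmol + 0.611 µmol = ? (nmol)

1537.15 nmol

In nmol:
  921000 pmol = 921000 × 10⁻³ nmol = 921
  5150 pmol = 5150 × 10⁻³ nmol = 5.15
  0.611 µmol = 0.611 × 10³ nmol = 611
Sum: 921 + 5.15 + 611 = 1537.15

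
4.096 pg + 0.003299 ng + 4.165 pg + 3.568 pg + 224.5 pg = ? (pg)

239.628 pg

In pg:
  4.096 pg → 4.096
  0.003299 ng = 0.003299 × 10³ pg = 3.299
  4.165 pg → 4.165
  3.568 pg → 3.568
  224.5 pg → 224.5
Sum: 4.096 + 3.299 + 4.165 + 3.568 + 224.5 = 239.628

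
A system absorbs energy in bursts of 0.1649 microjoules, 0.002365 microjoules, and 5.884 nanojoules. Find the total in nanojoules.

173.149 nanojoules

In nanojoules:
  0.1649 microjoules = 0.1649 × 10³ nanojoules = 164.9
  0.002365 microjoules = 0.002365 × 10³ nanojoules = 2.365
  5.884 nanojoules → 5.884
Sum: 164.9 + 2.365 + 5.884 = 173.149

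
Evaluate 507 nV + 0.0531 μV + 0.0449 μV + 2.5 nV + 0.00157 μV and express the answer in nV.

609.07 nV

In nV:
  507 nV → 507
  0.0531 μV = 0.0531 × 10³ nV = 53.1
  0.0449 μV = 0.0449 × 10³ nV = 44.9
  2.5 nV → 2.5
  0.00157 μV = 0.00157 × 10³ nV = 1.57
Sum: 507 + 53.1 + 44.9 + 2.5 + 1.57 = 609.07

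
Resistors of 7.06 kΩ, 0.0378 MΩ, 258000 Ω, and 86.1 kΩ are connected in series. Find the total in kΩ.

In kΩ:
  7.06 kΩ → 7.06
  0.0378 MΩ = 0.0378e3 kΩ = 37.8
  258000 Ω = 258000e-3 kΩ = 258
  86.1 kΩ → 86.1
Sum: 7.06 + 37.8 + 258 + 86.1 = 388.96

388.96 kΩ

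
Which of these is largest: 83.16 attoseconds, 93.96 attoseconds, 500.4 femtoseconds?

500.4 femtoseconds

83.16 attoseconds = 0.00000000000000008316 seconds
93.96 attoseconds = 0.00000000000000009396 seconds
500.4 femtoseconds = 0.0000000000005004 seconds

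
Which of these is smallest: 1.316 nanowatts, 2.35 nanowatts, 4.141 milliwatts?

1.316 nanowatts = 0.000000001316 watts
2.35 nanowatts = 0.00000000235 watts
4.141 milliwatts = 0.004141 watts

1.316 nanowatts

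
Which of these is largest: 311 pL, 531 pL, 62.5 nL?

311 pL = 0.000000000311 L
531 pL = 0.000000000531 L
62.5 nL = 0.0000000625 L

62.5 nL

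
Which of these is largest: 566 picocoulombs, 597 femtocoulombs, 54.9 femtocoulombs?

566 picocoulombs

566 picocoulombs = 0.000000000566 coulombs
597 femtocoulombs = 0.000000000000597 coulombs
54.9 femtocoulombs = 0.0000000000000549 coulombs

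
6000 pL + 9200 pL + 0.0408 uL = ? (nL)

In nL:
  6000 pL = 6000 × 10⁻³ nL = 6
  9200 pL = 9200 × 10⁻³ nL = 9.2
  0.0408 uL = 0.0408 × 10³ nL = 40.8
Sum: 6 + 9.2 + 40.8 = 56

56 nL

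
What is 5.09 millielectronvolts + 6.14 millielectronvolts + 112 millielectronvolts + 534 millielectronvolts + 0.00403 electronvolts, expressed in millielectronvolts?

661.26 millielectronvolts

In millielectronvolts:
  5.09 millielectronvolts → 5.09
  6.14 millielectronvolts → 6.14
  112 millielectronvolts → 112
  534 millielectronvolts → 534
  0.00403 electronvolts = 0.00403 × 10³ millielectronvolts = 4.03
Sum: 5.09 + 6.14 + 112 + 534 + 4.03 = 661.26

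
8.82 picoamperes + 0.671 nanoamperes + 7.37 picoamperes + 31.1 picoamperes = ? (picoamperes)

In picoamperes:
  8.82 picoamperes → 8.82
  0.671 nanoamperes = 0.671 × 10^3 picoamperes = 671
  7.37 picoamperes → 7.37
  31.1 picoamperes → 31.1
Sum: 8.82 + 671 + 7.37 + 31.1 = 718.29

718.29 picoamperes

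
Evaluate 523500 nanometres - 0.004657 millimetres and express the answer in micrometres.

518.843 micrometres

In micrometres:
  523500 nanometres = 523500e-3 micrometres = 523.5
  0.004657 millimetres = 0.004657e3 micrometres = 4.657
Difference: 523.5 - 4.657 = 518.843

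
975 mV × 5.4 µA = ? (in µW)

975 × 10⁻³ × 5.4 × 10⁻⁶ = 5265 × 10⁻⁹ W

5.265 µW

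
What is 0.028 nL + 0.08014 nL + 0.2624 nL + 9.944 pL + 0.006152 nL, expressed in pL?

386.636 pL

In pL:
  0.028 nL = 0.028 × 10^3 pL = 28
  0.08014 nL = 0.08014 × 10^3 pL = 80.14
  0.2624 nL = 0.2624 × 10^3 pL = 262.4
  9.944 pL → 9.944
  0.006152 nL = 0.006152 × 10^3 pL = 6.152
Sum: 28 + 80.14 + 262.4 + 9.944 + 6.152 = 386.636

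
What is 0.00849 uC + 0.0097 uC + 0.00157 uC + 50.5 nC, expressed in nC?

In nC:
  0.00849 uC = 0.00849 × 10³ nC = 8.49
  0.0097 uC = 0.0097 × 10³ nC = 9.7
  0.00157 uC = 0.00157 × 10³ nC = 1.57
  50.5 nC → 50.5
Sum: 8.49 + 9.7 + 1.57 + 50.5 = 70.26

70.26 nC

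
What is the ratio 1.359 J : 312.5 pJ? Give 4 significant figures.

(1.359) / (312.5 × 10⁻¹²) = 0.0043488 × 10¹²

4349000000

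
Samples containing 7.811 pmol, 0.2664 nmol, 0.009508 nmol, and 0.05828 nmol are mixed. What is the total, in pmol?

In pmol:
  7.811 pmol → 7.811
  0.2664 nmol = 0.2664e3 pmol = 266.4
  0.009508 nmol = 0.009508e3 pmol = 9.508
  0.05828 nmol = 0.05828e3 pmol = 58.28
Sum: 7.811 + 266.4 + 9.508 + 58.28 = 341.999

341.999 pmol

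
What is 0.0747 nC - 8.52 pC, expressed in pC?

66.18 pC

In pC:
  0.0747 nC = 0.0747e3 pC = 74.7
  8.52 pC → 8.52
Difference: 74.7 - 8.52 = 66.18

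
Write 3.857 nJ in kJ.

0.000000000003857 kJ

nano = 10^-9, kilo = 10^3; factor is 10^-12.
3.857 × 10^-12 = 0.000000000003857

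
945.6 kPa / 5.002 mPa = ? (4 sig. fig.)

189000000

(945.6e3) / (5.002e-3) = 189.04e6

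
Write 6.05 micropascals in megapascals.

0.00000000000605 megapascals

micro = 10⁻⁶, mega = 10⁶; factor is 10⁻¹².
6.05 × 10⁻¹² = 0.00000000000605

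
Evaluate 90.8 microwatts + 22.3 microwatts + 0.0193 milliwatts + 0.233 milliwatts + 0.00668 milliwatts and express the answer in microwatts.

372.08 microwatts

In microwatts:
  90.8 microwatts → 90.8
  22.3 microwatts → 22.3
  0.0193 milliwatts = 0.0193e3 microwatts = 19.3
  0.233 milliwatts = 0.233e3 microwatts = 233
  0.00668 milliwatts = 0.00668e3 microwatts = 6.68
Sum: 90.8 + 22.3 + 19.3 + 233 + 6.68 = 372.08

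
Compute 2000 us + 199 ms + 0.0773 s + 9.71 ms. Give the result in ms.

288.01 ms

In ms:
  2000 us = 2000 × 10⁻³ ms = 2
  199 ms → 199
  0.0773 s = 0.0773 × 10³ ms = 77.3
  9.71 ms → 9.71
Sum: 2 + 199 + 77.3 + 9.71 = 288.01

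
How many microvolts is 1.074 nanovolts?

nano = 10⁻⁹, micro = 10⁻⁶; factor is 10⁻³.
1.074 × 10⁻³ = 0.001074

0.001074 microvolts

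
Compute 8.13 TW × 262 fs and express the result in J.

8.13 × 10^12 × 262 × 10^-15 = 2130.06 × 10^-3 J

2.13006 J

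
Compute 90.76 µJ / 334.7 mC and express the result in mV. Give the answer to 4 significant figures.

(90.76e-6) / (334.7e-3) = 0.271168e-3 V

0.2712 mV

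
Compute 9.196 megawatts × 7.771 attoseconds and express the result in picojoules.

71.462116 picojoules

9.196 × 10⁶ × 7.771 × 10⁻¹⁸ = 71.462116 × 10⁻¹² J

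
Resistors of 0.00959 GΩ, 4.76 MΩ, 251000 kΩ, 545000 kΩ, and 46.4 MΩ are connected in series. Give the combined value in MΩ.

856.75 MΩ

In MΩ:
  0.00959 GΩ = 0.00959 × 10^3 MΩ = 9.59
  4.76 MΩ → 4.76
  251000 kΩ = 251000 × 10^-3 MΩ = 251
  545000 kΩ = 545000 × 10^-3 MΩ = 545
  46.4 MΩ → 46.4
Sum: 9.59 + 4.76 + 251 + 545 + 46.4 = 856.75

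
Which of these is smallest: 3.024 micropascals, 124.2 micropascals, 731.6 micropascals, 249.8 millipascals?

3.024 micropascals = 0.000003024 pascals
124.2 micropascals = 0.0001242 pascals
731.6 micropascals = 0.0007316 pascals
249.8 millipascals = 0.2498 pascals

3.024 micropascals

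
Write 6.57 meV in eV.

milli = 10⁻³, (no prefix) = 10⁰; factor is 10⁻³.
6.57 × 10⁻³ = 0.00657

0.00657 eV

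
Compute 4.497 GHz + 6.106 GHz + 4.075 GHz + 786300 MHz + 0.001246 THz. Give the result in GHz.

802.224 GHz

In GHz:
  4.497 GHz → 4.497
  6.106 GHz → 6.106
  4.075 GHz → 4.075
  786300 MHz = 786300e-3 GHz = 786.3
  0.001246 THz = 0.001246e3 GHz = 1.246
Sum: 4.497 + 6.106 + 4.075 + 786.3 + 1.246 = 802.224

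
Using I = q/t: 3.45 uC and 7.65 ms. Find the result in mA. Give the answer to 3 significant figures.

0.451 mA

(3.45 × 10⁻⁶) / (7.65 × 10⁻³) = 0.45098 × 10⁻³ A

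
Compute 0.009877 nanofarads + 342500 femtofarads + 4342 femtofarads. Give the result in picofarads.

356.719 picofarads

In picofarads:
  0.009877 nanofarads = 0.009877 × 10³ picofarads = 9.877
  342500 femtofarads = 342500 × 10⁻³ picofarads = 342.5
  4342 femtofarads = 4342 × 10⁻³ picofarads = 4.342
Sum: 9.877 + 342.5 + 4.342 = 356.719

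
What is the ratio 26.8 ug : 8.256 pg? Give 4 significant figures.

3246000

(26.8e-6) / (8.256e-12) = 3.2461e6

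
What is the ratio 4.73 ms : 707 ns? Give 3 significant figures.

(4.73 × 10^-3) / (707 × 10^-9) = 0.00669 × 10^6

6690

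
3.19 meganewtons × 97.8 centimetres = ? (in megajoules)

3.11982 megajoules

3.19 × 10^6 × 97.8 × 10^-2 = 311.982 × 10^4 J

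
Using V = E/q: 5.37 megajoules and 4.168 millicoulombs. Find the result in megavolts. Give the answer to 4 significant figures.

1288 megavolts

(5.37e6) / (4.168e-3) = 1.28839e9 V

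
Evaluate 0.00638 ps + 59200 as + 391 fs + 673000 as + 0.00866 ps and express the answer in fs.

In fs:
  0.00638 ps = 0.00638 × 10^3 fs = 6.38
  59200 as = 59200 × 10^-3 fs = 59.2
  391 fs → 391
  673000 as = 673000 × 10^-3 fs = 673
  0.00866 ps = 0.00866 × 10^3 fs = 8.66
Sum: 6.38 + 59.2 + 391 + 673 + 8.66 = 1138.24

1138.24 fs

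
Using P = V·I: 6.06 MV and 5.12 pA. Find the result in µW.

6.06 × 10^6 × 5.12 × 10^-12 = 31.0272 × 10^-6 W

31.0272 µW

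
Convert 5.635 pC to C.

0.000000000005635 C

pico = 10^-12, (no prefix) = 10^0; factor is 10^-12.
5.635 × 10^-12 = 0.000000000005635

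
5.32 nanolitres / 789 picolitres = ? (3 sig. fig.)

(5.32e-9) / (789e-12) = 0.006743e3

6.74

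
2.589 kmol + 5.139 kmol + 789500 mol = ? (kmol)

In kmol:
  2.589 kmol → 2.589
  5.139 kmol → 5.139
  789500 mol = 789500 × 10⁻³ kmol = 789.5
Sum: 2.589 + 5.139 + 789.5 = 797.228

797.228 kmol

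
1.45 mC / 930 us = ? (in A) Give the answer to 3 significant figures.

(1.45 × 10⁻³) / (930 × 10⁻⁶) = 0.0015591 × 10³ A

1.56 A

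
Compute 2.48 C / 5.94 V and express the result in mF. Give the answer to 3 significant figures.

(2.48) / (5.94) = 0.41751 F

418 mF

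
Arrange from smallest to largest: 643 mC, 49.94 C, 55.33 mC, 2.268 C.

55.33 mC < 643 mC < 2.268 C < 49.94 C

643 mC = 0.643 C
49.94 C = 49.94 C
55.33 mC = 0.05533 C
2.268 C = 2.268 C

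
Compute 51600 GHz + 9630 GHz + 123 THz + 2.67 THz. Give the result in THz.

186.9 THz

In THz:
  51600 GHz = 51600 × 10⁻³ THz = 51.6
  9630 GHz = 9630 × 10⁻³ THz = 9.63
  123 THz → 123
  2.67 THz → 2.67
Sum: 51.6 + 9.63 + 123 + 2.67 = 186.9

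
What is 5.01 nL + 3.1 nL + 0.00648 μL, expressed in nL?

In nL:
  5.01 nL → 5.01
  3.1 nL → 3.1
  0.00648 μL = 0.00648e3 nL = 6.48
Sum: 5.01 + 3.1 + 6.48 = 14.59

14.59 nL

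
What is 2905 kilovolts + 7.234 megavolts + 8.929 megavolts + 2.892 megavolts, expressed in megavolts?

In megavolts:
  2905 kilovolts = 2905 × 10^-3 megavolts = 2.905
  7.234 megavolts → 7.234
  8.929 megavolts → 8.929
  2.892 megavolts → 2.892
Sum: 2.905 + 7.234 + 8.929 + 2.892 = 21.96

21.96 megavolts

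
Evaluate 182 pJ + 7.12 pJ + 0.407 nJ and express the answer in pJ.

596.12 pJ

In pJ:
  182 pJ → 182
  7.12 pJ → 7.12
  0.407 nJ = 0.407e3 pJ = 407
Sum: 182 + 7.12 + 407 = 596.12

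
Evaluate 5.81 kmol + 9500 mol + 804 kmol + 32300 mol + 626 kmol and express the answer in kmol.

In kmol:
  5.81 kmol → 5.81
  9500 mol = 9500 × 10^-3 kmol = 9.5
  804 kmol → 804
  32300 mol = 32300 × 10^-3 kmol = 32.3
  626 kmol → 626
Sum: 5.81 + 9.5 + 804 + 32.3 + 626 = 1477.61

1477.61 kmol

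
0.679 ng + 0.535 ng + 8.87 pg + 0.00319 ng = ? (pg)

1226.06 pg

In pg:
  0.679 ng = 0.679e3 pg = 679
  0.535 ng = 0.535e3 pg = 535
  8.87 pg → 8.87
  0.00319 ng = 0.00319e3 pg = 3.19
Sum: 679 + 535 + 8.87 + 3.19 = 1226.06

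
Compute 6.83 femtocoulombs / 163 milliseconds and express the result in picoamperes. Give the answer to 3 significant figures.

(6.83 × 10⁻¹⁵) / (163 × 10⁻³) = 0.041902 × 10⁻¹² A

0.0419 picoamperes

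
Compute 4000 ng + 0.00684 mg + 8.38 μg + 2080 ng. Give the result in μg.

In μg:
  4000 ng = 4000 × 10^-3 μg = 4
  0.00684 mg = 0.00684 × 10^3 μg = 6.84
  8.38 μg → 8.38
  2080 ng = 2080 × 10^-3 μg = 2.08
Sum: 4 + 6.84 + 8.38 + 2.08 = 21.3

21.3 μg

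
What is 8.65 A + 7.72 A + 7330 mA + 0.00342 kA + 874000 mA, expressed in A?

In A:
  8.65 A → 8.65
  7.72 A → 7.72
  7330 mA = 7330 × 10⁻³ A = 7.33
  0.00342 kA = 0.00342 × 10³ A = 3.42
  874000 mA = 874000 × 10⁻³ A = 874
Sum: 8.65 + 7.72 + 7.33 + 3.42 + 874 = 901.12

901.12 A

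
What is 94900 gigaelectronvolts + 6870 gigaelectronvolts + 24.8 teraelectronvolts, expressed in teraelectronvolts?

In teraelectronvolts:
  94900 gigaelectronvolts = 94900e-3 teraelectronvolts = 94.9
  6870 gigaelectronvolts = 6870e-3 teraelectronvolts = 6.87
  24.8 teraelectronvolts → 24.8
Sum: 94.9 + 6.87 + 24.8 = 126.57

126.57 teraelectronvolts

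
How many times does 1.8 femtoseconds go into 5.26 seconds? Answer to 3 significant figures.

(5.26) / (1.8 × 10^-15) = 2.922 × 10^15

2920000000000000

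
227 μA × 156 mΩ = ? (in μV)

227 × 10^-6 × 156 × 10^-3 = 35412 × 10^-9 V

35.412 μV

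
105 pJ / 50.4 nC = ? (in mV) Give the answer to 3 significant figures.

2.08 mV

(105 × 10⁻¹²) / (50.4 × 10⁻⁹) = 2.0833 × 10⁻³ V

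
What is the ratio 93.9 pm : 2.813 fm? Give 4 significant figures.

33380

(93.9e-12) / (2.813e-15) = 33.381e3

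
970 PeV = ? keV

970000000000000 keV

peta = 1e15, kilo = 1e3; factor is 1e12.
970 × 1e12 = 970000000000000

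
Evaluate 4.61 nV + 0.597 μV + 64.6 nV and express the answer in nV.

In nV:
  4.61 nV → 4.61
  0.597 μV = 0.597e3 nV = 597
  64.6 nV → 64.6
Sum: 4.61 + 597 + 64.6 = 666.21

666.21 nV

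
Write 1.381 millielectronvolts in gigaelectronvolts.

0.000000000001381 gigaelectronvolts

milli = 10⁻³, giga = 10⁹; factor is 10⁻¹².
1.381 × 10⁻¹² = 0.000000000001381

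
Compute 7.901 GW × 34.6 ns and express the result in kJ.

7.901 × 10⁹ × 34.6 × 10⁻⁹ = 273.3746 J

0.2733746 kJ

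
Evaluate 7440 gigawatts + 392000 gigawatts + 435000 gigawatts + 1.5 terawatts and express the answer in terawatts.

835.94 terawatts

In terawatts:
  7440 gigawatts = 7440e-3 terawatts = 7.44
  392000 gigawatts = 392000e-3 terawatts = 392
  435000 gigawatts = 435000e-3 terawatts = 435
  1.5 terawatts → 1.5
Sum: 7.44 + 392 + 435 + 1.5 = 835.94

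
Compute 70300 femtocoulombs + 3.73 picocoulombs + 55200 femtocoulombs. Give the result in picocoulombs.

129.23 picocoulombs

In picocoulombs:
  70300 femtocoulombs = 70300 × 10^-3 picocoulombs = 70.3
  3.73 picocoulombs → 3.73
  55200 femtocoulombs = 55200 × 10^-3 picocoulombs = 55.2
Sum: 70.3 + 3.73 + 55.2 = 129.23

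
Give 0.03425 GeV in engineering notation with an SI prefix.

34.25 MeV

= 34.25e6 eV; 1e6 is mega.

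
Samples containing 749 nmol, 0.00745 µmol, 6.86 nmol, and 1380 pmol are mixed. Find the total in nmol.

In nmol:
  749 nmol → 749
  0.00745 µmol = 0.00745 × 10³ nmol = 7.45
  6.86 nmol → 6.86
  1380 pmol = 1380 × 10⁻³ nmol = 1.38
Sum: 749 + 7.45 + 6.86 + 1.38 = 764.69

764.69 nmol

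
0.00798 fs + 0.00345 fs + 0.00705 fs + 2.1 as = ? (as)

In as:
  0.00798 fs = 0.00798 × 10³ as = 7.98
  0.00345 fs = 0.00345 × 10³ as = 3.45
  0.00705 fs = 0.00705 × 10³ as = 7.05
  2.1 as → 2.1
Sum: 7.98 + 3.45 + 7.05 + 2.1 = 20.58

20.58 as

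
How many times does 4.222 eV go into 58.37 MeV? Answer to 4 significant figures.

(58.37 × 10^6) / (4.222) = 13.825 × 10^6

13830000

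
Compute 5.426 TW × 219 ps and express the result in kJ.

5.426 × 10^12 × 219 × 10^-12 = 1188.294 J

1.188294 kJ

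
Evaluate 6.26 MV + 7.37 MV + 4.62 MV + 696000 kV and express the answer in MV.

In MV:
  6.26 MV → 6.26
  7.37 MV → 7.37
  4.62 MV → 4.62
  696000 kV = 696000e-3 MV = 696
Sum: 6.26 + 7.37 + 4.62 + 696 = 714.25

714.25 MV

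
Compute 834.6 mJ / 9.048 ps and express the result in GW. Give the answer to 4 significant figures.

(834.6e-3) / (9.048e-12) = 92.2414e9 W

92.24 GW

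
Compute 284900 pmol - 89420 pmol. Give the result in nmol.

195.48 nmol

In nmol:
  284900 pmol = 284900e-3 nmol = 284.9
  89420 pmol = 89420e-3 nmol = 89.42
Difference: 284.9 - 89.42 = 195.48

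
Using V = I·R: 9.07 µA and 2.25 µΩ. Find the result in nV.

0.0204075 nV

9.07 × 10^-6 × 2.25 × 10^-6 = 20.4075 × 10^-12 V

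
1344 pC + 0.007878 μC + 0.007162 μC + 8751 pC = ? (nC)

In nC:
  1344 pC = 1344 × 10⁻³ nC = 1.344
  0.007878 μC = 0.007878 × 10³ nC = 7.878
  0.007162 μC = 0.007162 × 10³ nC = 7.162
  8751 pC = 8751 × 10⁻³ nC = 8.751
Sum: 1.344 + 7.878 + 7.162 + 8.751 = 25.135

25.135 nC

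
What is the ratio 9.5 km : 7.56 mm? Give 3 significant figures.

(9.5e3) / (7.56e-3) = 1.257e6

1260000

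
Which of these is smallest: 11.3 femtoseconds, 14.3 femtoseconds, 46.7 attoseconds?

46.7 attoseconds

11.3 femtoseconds = 0.0000000000000113 seconds
14.3 femtoseconds = 0.0000000000000143 seconds
46.7 attoseconds = 0.0000000000000000467 seconds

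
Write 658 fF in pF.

0.658 pF

femto = 10^-15, pico = 10^-12; factor is 10^-3.
658 × 10^-3 = 0.658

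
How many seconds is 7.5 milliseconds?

milli = 10^-3, (no prefix) = 10^0; factor is 10^-3.
7.5 × 10^-3 = 0.0075

0.0075 seconds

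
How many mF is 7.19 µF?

0.00719 mF

micro = 10⁻⁶, milli = 10⁻³; factor is 10⁻³.
7.19 × 10⁻³ = 0.00719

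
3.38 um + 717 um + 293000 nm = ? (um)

1013.38 um

In um:
  3.38 um → 3.38
  717 um → 717
  293000 nm = 293000e-3 um = 293
Sum: 3.38 + 717 + 293 = 1013.38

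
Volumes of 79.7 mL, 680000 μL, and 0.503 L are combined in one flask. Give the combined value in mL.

In mL:
  79.7 mL → 79.7
  680000 μL = 680000 × 10^-3 mL = 680
  0.503 L = 0.503 × 10^3 mL = 503
Sum: 79.7 + 680 + 503 = 1262.7

1262.7 mL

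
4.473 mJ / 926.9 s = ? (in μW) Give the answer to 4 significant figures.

(4.473e-3) / (926.9) = 0.00482576e-3 W

4.826 μW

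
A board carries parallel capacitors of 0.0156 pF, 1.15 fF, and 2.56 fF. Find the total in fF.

In fF:
  0.0156 pF = 0.0156 × 10^3 fF = 15.6
  1.15 fF → 1.15
  2.56 fF → 2.56
Sum: 15.6 + 1.15 + 2.56 = 19.31

19.31 fF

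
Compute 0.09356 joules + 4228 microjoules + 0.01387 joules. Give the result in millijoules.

111.658 millijoules

In millijoules:
  0.09356 joules = 0.09356 × 10³ millijoules = 93.56
  4228 microjoules = 4228 × 10⁻³ millijoules = 4.228
  0.01387 joules = 0.01387 × 10³ millijoules = 13.87
Sum: 93.56 + 4.228 + 13.87 = 111.658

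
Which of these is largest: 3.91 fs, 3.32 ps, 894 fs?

3.32 ps

3.91 fs = 0.00000000000000391 s
3.32 ps = 0.00000000000332 s
894 fs = 0.000000000000894 s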